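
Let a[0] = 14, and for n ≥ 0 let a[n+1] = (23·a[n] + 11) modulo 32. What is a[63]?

a[0] = 14, a[1] = 13, a[2] = 22, a[3] = 5, a[4] = 30, a[5] = 29, a[6] = 6, a[7] = 21, a[8] = 14.
The sequence repeats with period 8.
So a[63] = a[0 + ((63-0) mod 8)] = a[7] = 21.

21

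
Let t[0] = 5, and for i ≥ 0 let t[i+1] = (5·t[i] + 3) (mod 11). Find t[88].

Computing terms: t[0] = 5; t[1] = 6; t[2] = 0; t[3] = 3; t[4] = 7; t[5] = 5.
The sequence repeats with period 5.
(88 - 0) mod 5 = 3, so t[88] = t[3] = 3.

3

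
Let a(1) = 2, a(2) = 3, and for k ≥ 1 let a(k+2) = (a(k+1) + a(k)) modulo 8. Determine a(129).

Computing terms: a(1) = 2,  a(2) = 3,  a(3) = 5,  a(4) = 0,  a(5) = 5,  a(6) = 5,  a(7) = 2,  a(8) = 7,  a(9) = 1,  a(10) = 0,  a(11) = 1,  a(12) = 1,  a(13) = 2,  a(14) = 3.
The sequence repeats with period 12.
(129 - 1) mod 12 = 8, so a(129) = a(9) = 1.

1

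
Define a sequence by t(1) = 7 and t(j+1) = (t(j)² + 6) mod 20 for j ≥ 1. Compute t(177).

11

t(1) = 7; t(2) = 15; t(3) = 11; t(4) = 7.
The sequence repeats with period 3.
(177 - 1) mod 3 = 2, so t(177) = t(3) = 11.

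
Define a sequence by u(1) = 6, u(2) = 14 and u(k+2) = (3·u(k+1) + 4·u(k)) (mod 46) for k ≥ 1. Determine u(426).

30

Listing terms: u(1) = 6; u(2) = 14; u(3) = 20; u(4) = 24; u(5) = 14; u(6) = 0; u(7) = 10; u(8) = 30; u(9) = 38; u(10) = 4; u(11) = 26; u(12) = 2; u(13) = 18; u(14) = 16; u(15) = 28; u(16) = 10; u(17) = 4; u(18) = 6; u(19) = 34; u(20) = 34; u(21) = 8; u(22) = 22; u(23) = 6; u(24) = 14.
Since (u(23), u(24)) = (u(1), u(2)) = (6, 14) (two consecutive terms determine the rest), the sequence is periodic with period 22.
So u(426) = u(1 + ((426-1) mod 22)) = u(8) = 30.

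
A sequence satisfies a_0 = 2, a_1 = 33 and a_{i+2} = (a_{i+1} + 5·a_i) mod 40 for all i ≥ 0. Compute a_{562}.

Computing terms: a_0 = 2,  a_1 = 33,  a_2 = 3,  a_3 = 8,  a_4 = 23,  a_5 = 23,  a_6 = 18,  a_7 = 13,  a_8 = 23,  a_9 = 8,  a_{10} = 3,  a_{11} = 3,  a_{12} = 18,  a_{13} = 33,  a_{14} = 3.
Since (a_{13}, a_{14}) = (a_1, a_2) = (33, 3) (two consecutive terms determine the rest), the sequence is eventually periodic: after a pre-period of length 1 it cycles with period 12.
For i ≥ 1, a_i depends only on (i - 1) mod 12. (562 - 1) mod 12 = 9, so a_{562} = a_{10} = 3.

3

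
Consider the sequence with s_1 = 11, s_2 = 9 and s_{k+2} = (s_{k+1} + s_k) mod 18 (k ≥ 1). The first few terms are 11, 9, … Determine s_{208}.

Computing terms: s_1 = 11, s_2 = 9, s_3 = 2, s_4 = 11, s_5 = 13, s_6 = 6, s_7 = 1, s_8 = 7, s_9 = 8, s_{10} = 15, s_{11} = 5, s_{12} = 2, s_{13} = 7, s_{14} = 9, s_{15} = 16, s_{16} = 7, s_{17} = 5, s_{18} = 12, s_{19} = 17, s_{20} = 11, s_{21} = 10, s_{22} = 3, s_{23} = 13, s_{24} = 16, s_{25} = 11, s_{26} = 9.
Since (s_{25}, s_{26}) = (s_1, s_2) = (11, 9) (two consecutive terms determine the rest), the sequence is periodic with period 24.
So s_{208} = s_{1 + ((208-1) mod 24)} = s_{16} = 7.

7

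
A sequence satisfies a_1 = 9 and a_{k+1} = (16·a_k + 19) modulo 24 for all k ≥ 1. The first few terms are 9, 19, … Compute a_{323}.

We have a_1 = 9; a_2 = 19; a_3 = 11; a_4 = 3; a_5 = 19.
Since a_5 = a_2 = 19, the sequence is eventually periodic: after a pre-period of length 1 it cycles with period 3.
For k ≥ 2, a_k depends only on (k - 2) mod 3. (323 - 2) mod 3 = 0, so a_{323} = a_2 = 19.

19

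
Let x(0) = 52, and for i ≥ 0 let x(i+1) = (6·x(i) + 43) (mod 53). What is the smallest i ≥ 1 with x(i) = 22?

Listing terms: x(0) = 52, x(1) = 37, x(2) = 0, x(3) = 43, x(4) = 36, x(5) = 47, x(6) = 7, x(7) = 32, x(8) = 23, x(9) = 22, x(10) = 16, x(11) = 33, x(12) = 29, x(13) = 5, x(14) = 20, x(15) = 4, x(16) = 14, x(17) = 21, x(18) = 10, x(19) = 50, x(20) = 25, x(21) = 34, x(22) = 35, x(23) = 41, x(24) = 24, x(25) = 28, x(26) = 52.
Since x(26) = x(0) = 52, the sequence is periodic with period 26.
The value 22 first appears (with i ≥ 1) at x(9).

9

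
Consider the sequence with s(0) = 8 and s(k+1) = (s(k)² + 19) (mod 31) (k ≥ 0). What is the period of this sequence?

5

Computing terms: s(0) = 8, s(1) = 21, s(2) = 26, s(3) = 13, s(4) = 2, s(5) = 23, s(6) = 21.
Since s(6) = s(1) = 21, the sequence is eventually periodic: after a pre-period of length 1 it cycles with period 5.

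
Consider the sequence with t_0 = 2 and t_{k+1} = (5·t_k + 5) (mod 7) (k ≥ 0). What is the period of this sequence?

6

t_0 = 2; t_1 = 1; t_2 = 3; t_3 = 6; t_4 = 0; t_5 = 5; t_6 = 2.
Since t_6 = t_0 = 2, the sequence is periodic with period 6.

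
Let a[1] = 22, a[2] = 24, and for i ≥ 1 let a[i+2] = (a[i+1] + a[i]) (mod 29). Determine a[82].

Computing terms: a[1] = 22; a[2] = 24; a[3] = 17; a[4] = 12; a[5] = 0; a[6] = 12; a[7] = 12; a[8] = 24; a[9] = 7; a[10] = 2; a[11] = 9; a[12] = 11; a[13] = 20; a[14] = 2; a[15] = 22; a[16] = 24.
Since (a[15], a[16]) = (a[1], a[2]) = (22, 24) (two consecutive terms determine the rest), the sequence is periodic with period 14.
So a[82] = a[1 + ((82-1) mod 14)] = a[12] = 11.

11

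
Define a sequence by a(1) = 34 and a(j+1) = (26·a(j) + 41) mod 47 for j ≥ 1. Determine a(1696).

7

We have a(1) = 34, a(2) = 32, a(3) = 27, a(4) = 38, a(5) = 42, a(6) = 5, a(7) = 30, a(8) = 22, a(9) = 2, a(10) = 46, a(11) = 15, a(12) = 8, a(13) = 14, a(14) = 29, a(15) = 43, a(16) = 31, a(17) = 1, a(18) = 20, a(19) = 44, a(20) = 10, a(21) = 19, a(22) = 18, a(23) = 39, a(24) = 21, a(25) = 23, a(26) = 28, a(27) = 17, a(28) = 13, a(29) = 3, a(30) = 25, a(31) = 33, a(32) = 6, a(33) = 9, a(34) = 40, a(35) = 0, a(36) = 41, a(37) = 26, a(38) = 12, a(39) = 24, a(40) = 7, a(41) = 35, a(42) = 11, a(43) = 45, a(44) = 36, a(45) = 37, a(46) = 16, a(47) = 34.
The sequence repeats with period 46.
(1696 - 1) mod 46 = 39, so a(1696) = a(40) = 7.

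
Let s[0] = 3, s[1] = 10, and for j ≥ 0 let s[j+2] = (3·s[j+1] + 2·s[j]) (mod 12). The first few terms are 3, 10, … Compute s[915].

Computing terms: s[0] = 3, s[1] = 10, s[2] = 0, s[3] = 8, s[4] = 0, s[5] = 4, s[6] = 0, s[7] = 8.
Since (s[6], s[7]) = (s[2], s[3]) = (0, 8) (two consecutive terms determine the rest), the sequence is eventually periodic: after a pre-period of length 2 it cycles with period 4.
For j ≥ 2, s[j] depends only on (j - 2) mod 4. (915 - 2) mod 4 = 1, so s[915] = s[3] = 8.

8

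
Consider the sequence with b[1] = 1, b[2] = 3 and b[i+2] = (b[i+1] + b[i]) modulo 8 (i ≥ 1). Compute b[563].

7

We have b[1] = 1; b[2] = 3; b[3] = 4; b[4] = 7; b[5] = 3; b[6] = 2; b[7] = 5; b[8] = 7; b[9] = 4; b[10] = 3; b[11] = 7; b[12] = 2; b[13] = 1; b[14] = 3.
Since (b[13], b[14]) = (b[1], b[2]) = (1, 3) (two consecutive terms determine the rest), the sequence is periodic with period 12.
(563 - 1) mod 12 = 10, so b[563] = b[11] = 7.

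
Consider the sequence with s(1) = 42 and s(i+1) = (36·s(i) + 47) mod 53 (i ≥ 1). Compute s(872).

Computing terms: s(1) = 42; s(2) = 22; s(3) = 44; s(4) = 41; s(5) = 39; s(6) = 20; s(7) = 25; s(8) = 46; s(9) = 7; s(10) = 34; s(11) = 52; s(12) = 11; s(13) = 19; s(14) = 42.
Since s(14) = s(1) = 42, the sequence is periodic with period 13.
(872 - 1) mod 13 = 0, so s(872) = s(1) = 42.

42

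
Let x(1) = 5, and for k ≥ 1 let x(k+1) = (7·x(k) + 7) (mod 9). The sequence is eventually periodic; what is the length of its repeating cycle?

9

Listing terms: x(1) = 5, x(2) = 6, x(3) = 4, x(4) = 8, x(5) = 0, x(6) = 7, x(7) = 2, x(8) = 3, x(9) = 1, x(10) = 5.
Since x(10) = x(1) = 5, the sequence is periodic with period 9.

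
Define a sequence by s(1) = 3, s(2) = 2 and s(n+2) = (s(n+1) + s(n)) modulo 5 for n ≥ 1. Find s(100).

s(1) = 3; s(2) = 2; s(3) = 0; s(4) = 2; s(5) = 2; s(6) = 4; s(7) = 1; s(8) = 0; s(9) = 1; s(10) = 1; s(11) = 2; s(12) = 3; s(13) = 0; s(14) = 3; s(15) = 3; s(16) = 1; s(17) = 4; s(18) = 0; s(19) = 4; s(20) = 4; s(21) = 3; s(22) = 2.
The sequence repeats with period 20.
So s(100) = s(1 + ((100-1) mod 20)) = s(20) = 4.

4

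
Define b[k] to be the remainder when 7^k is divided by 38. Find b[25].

7

b[0] = 1; b[1] = 7; b[2] = 11; b[3] = 1.
The sequence repeats with period 3.
(25 - 0) mod 3 = 1, so b[25] = b[1] = 7.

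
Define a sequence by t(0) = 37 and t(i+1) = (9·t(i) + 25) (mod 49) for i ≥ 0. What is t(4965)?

t(0) = 37,  t(1) = 15,  t(2) = 13,  t(3) = 44,  t(4) = 29,  t(5) = 41,  t(6) = 2,  t(7) = 43,  t(8) = 20,  t(9) = 9,  t(10) = 8,  t(11) = 48,  t(12) = 16,  t(13) = 22,  t(14) = 27,  t(15) = 23,  t(16) = 36,  t(17) = 6,  t(18) = 30,  t(19) = 1,  t(20) = 34,  t(21) = 37.
The sequence repeats with period 21.
(4965 - 0) mod 21 = 9, so t(4965) = t(9) = 9.

9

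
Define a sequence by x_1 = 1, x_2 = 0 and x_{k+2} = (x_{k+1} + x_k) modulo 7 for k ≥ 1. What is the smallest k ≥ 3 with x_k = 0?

10

Computing terms: x_1 = 1,  x_2 = 0,  x_3 = 1,  x_4 = 1,  x_5 = 2,  x_6 = 3,  x_7 = 5,  x_8 = 1,  x_9 = 6,  x_{10} = 0,  x_{11} = 6,  x_{12} = 6,  x_{13} = 5,  x_{14} = 4,  x_{15} = 2,  x_{16} = 6,  x_{17} = 1,  x_{18} = 0.
The sequence repeats with period 16.
The value 0 first appears (with k ≥ 3) at x_{10}.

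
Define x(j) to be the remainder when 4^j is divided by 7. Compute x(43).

Listing terms: x(1) = 4, x(2) = 2, x(3) = 1, x(4) = 4.
The sequence repeats with period 3.
So x(43) = x(1 + ((43-1) mod 3)) = x(1) = 4.

4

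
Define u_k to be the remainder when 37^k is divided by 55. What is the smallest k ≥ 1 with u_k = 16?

12

Computing terms: u_0 = 1,  u_1 = 37,  u_2 = 49,  u_3 = 53,  u_4 = 36,  u_5 = 12,  u_6 = 4,  u_7 = 38,  u_8 = 31,  u_9 = 47,  u_{10} = 34,  u_{11} = 48,  u_{12} = 16,  u_{13} = 42,  u_{14} = 14,  u_{15} = 23,  u_{16} = 26,  u_{17} = 27,  u_{18} = 9,  u_{19} = 3,  u_{20} = 1.
Since u_{20} = u_0 = 1, the sequence is periodic with period 20.
The value 16 first appears (with k ≥ 1) at u_{12}.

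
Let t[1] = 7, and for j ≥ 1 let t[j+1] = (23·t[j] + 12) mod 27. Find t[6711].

4

We have t[1] = 7; t[2] = 11; t[3] = 22; t[4] = 5; t[5] = 19; t[6] = 17; t[7] = 25; t[8] = 20; t[9] = 13; t[10] = 14; t[11] = 10; t[12] = 26; t[13] = 16; t[14] = 2; t[15] = 4; t[16] = 23; t[17] = 1; t[18] = 8; t[19] = 7.
The sequence repeats with period 18.
(6711 - 1) mod 18 = 14, so t[6711] = t[15] = 4.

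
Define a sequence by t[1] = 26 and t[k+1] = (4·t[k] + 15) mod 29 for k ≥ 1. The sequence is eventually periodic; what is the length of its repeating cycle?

14

Computing terms: t[1] = 26,  t[2] = 3,  t[3] = 27,  t[4] = 7,  t[5] = 14,  t[6] = 13,  t[7] = 9,  t[8] = 22,  t[9] = 16,  t[10] = 21,  t[11] = 12,  t[12] = 5,  t[13] = 6,  t[14] = 10,  t[15] = 26.
The sequence repeats with period 14.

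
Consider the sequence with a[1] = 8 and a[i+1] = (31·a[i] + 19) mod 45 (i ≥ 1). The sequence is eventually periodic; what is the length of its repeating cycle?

Listing terms: a[1] = 8, a[2] = 42, a[3] = 16, a[4] = 20, a[5] = 9, a[6] = 28, a[7] = 32, a[8] = 21, a[9] = 40, a[10] = 44, a[11] = 33, a[12] = 7, a[13] = 11, a[14] = 0, a[15] = 19, a[16] = 23, a[17] = 12, a[18] = 31, a[19] = 35, a[20] = 24, a[21] = 43, a[22] = 2, a[23] = 36, a[24] = 10, a[25] = 14, a[26] = 3, a[27] = 22, a[28] = 26, a[29] = 15, a[30] = 34, a[31] = 38, a[32] = 27, a[33] = 1, a[34] = 5, a[35] = 39, a[36] = 13, a[37] = 17, a[38] = 6, a[39] = 25, a[40] = 29, a[41] = 18, a[42] = 37, a[43] = 41, a[44] = 30, a[45] = 4, a[46] = 8.
Since a[46] = a[1] = 8, the sequence is periodic with period 45.

45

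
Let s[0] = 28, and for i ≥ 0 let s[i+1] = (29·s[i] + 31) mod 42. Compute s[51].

We have s[0] = 28, s[1] = 3, s[2] = 34, s[3] = 9, s[4] = 40, s[5] = 15, s[6] = 4, s[7] = 21, s[8] = 10, s[9] = 27, s[10] = 16, s[11] = 33, s[12] = 22, s[13] = 39, s[14] = 28.
The sequence repeats with period 14.
So s[51] = s[0 + ((51-0) mod 14)] = s[9] = 27.

27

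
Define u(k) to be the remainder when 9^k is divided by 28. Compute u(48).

1

u(1) = 9,  u(2) = 25,  u(3) = 1,  u(4) = 9.
Since u(4) = u(1) = 9, the sequence is periodic with period 3.
So u(48) = u(1 + ((48-1) mod 3)) = u(3) = 1.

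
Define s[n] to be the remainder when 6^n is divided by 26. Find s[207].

8

We have s[1] = 6,  s[2] = 10,  s[3] = 8,  s[4] = 22,  s[5] = 2,  s[6] = 12,  s[7] = 20,  s[8] = 16,  s[9] = 18,  s[10] = 4,  s[11] = 24,  s[12] = 14,  s[13] = 6.
Since s[13] = s[1] = 6, the sequence is periodic with period 12.
(207 - 1) mod 12 = 2, so s[207] = s[3] = 8.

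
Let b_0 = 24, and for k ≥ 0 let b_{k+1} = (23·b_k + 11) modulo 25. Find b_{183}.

16

Listing terms: b_0 = 24; b_1 = 13; b_2 = 10; b_3 = 16; b_4 = 4; b_5 = 3; b_6 = 5; b_7 = 1; b_8 = 9; b_9 = 18; b_{10} = 0; b_{11} = 11; b_{12} = 14; b_{13} = 8; b_{14} = 20; b_{15} = 21; b_{16} = 19; b_{17} = 23; b_{18} = 15; b_{19} = 6; b_{20} = 24.
Since b_{20} = b_0 = 24, the sequence is periodic with period 20.
(183 - 0) mod 20 = 3, so b_{183} = b_3 = 16.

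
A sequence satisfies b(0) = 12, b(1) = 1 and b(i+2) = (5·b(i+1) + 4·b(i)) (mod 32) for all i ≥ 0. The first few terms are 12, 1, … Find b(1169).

29

Listing terms: b(0) = 12; b(1) = 1; b(2) = 21; b(3) = 13; b(4) = 21; b(5) = 29; b(6) = 5; b(7) = 13; b(8) = 21.
Since (b(7), b(8)) = (b(3), b(4)) = (13, 21) (two consecutive terms determine the rest), the sequence is eventually periodic: after a pre-period of length 3 it cycles with period 4.
For i ≥ 3, b(i) depends only on (i - 3) mod 4. (1169 - 3) mod 4 = 2, so b(1169) = b(5) = 29.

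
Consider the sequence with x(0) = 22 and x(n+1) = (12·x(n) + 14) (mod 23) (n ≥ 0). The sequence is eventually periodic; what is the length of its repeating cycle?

We have x(0) = 22,  x(1) = 2,  x(2) = 15,  x(3) = 10,  x(4) = 19,  x(5) = 12,  x(6) = 20,  x(7) = 1,  x(8) = 3,  x(9) = 4,  x(10) = 16,  x(11) = 22.
Since x(11) = x(0) = 22, the sequence is periodic with period 11.

11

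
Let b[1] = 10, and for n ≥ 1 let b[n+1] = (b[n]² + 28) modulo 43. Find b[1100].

20

Computing terms: b[1] = 10,  b[2] = 42,  b[3] = 29,  b[4] = 9,  b[5] = 23,  b[6] = 41,  b[7] = 32,  b[8] = 20,  b[9] = 41.
Since b[9] = b[6] = 41, the sequence is eventually periodic: after a pre-period of length 5 it cycles with period 3.
For n ≥ 6, b[n] depends only on (n - 6) mod 3. (1100 - 6) mod 3 = 2, so b[1100] = b[8] = 20.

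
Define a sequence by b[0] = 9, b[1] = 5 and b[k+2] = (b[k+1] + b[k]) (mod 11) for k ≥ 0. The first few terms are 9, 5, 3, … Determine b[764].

We have b[0] = 9, b[1] = 5, b[2] = 3, b[3] = 8, b[4] = 0, b[5] = 8, b[6] = 8, b[7] = 5, b[8] = 2, b[9] = 7, b[10] = 9, b[11] = 5.
Since (b[10], b[11]) = (b[0], b[1]) = (9, 5) (two consecutive terms determine the rest), the sequence is periodic with period 10.
(764 - 0) mod 10 = 4, so b[764] = b[4] = 0.

0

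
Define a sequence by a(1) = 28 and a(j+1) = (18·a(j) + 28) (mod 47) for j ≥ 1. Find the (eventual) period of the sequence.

23

Listing terms: a(1) = 28, a(2) = 15, a(3) = 16, a(4) = 34, a(5) = 29, a(6) = 33, a(7) = 11, a(8) = 38, a(9) = 7, a(10) = 13, a(11) = 27, a(12) = 44, a(13) = 21, a(14) = 30, a(15) = 4, a(16) = 6, a(17) = 42, a(18) = 32, a(19) = 40, a(20) = 43, a(21) = 3, a(22) = 35, a(23) = 0, a(24) = 28.
The sequence repeats with period 23.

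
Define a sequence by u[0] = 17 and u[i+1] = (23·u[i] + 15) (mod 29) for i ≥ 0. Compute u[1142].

u[0] = 17, u[1] = 0, u[2] = 15, u[3] = 12, u[4] = 1, u[5] = 9, u[6] = 19, u[7] = 17.
The sequence repeats with period 7.
(1142 - 0) mod 7 = 1, so u[1142] = u[1] = 0.

0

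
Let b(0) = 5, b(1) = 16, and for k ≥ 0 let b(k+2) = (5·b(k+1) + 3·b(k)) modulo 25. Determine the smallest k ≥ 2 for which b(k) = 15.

Listing terms: b(0) = 5; b(1) = 16; b(2) = 20; b(3) = 23; b(4) = 0; b(5) = 19; b(6) = 20; b(7) = 7; b(8) = 20; b(9) = 21; b(10) = 15; b(11) = 13; b(12) = 10; b(13) = 14; b(14) = 0; b(15) = 17; b(16) = 10; b(17) = 1; b(18) = 10; b(19) = 3; b(20) = 20; b(21) = 9; b(22) = 5; b(23) = 2; b(24) = 0; b(25) = 6; b(26) = 5; b(27) = 18; b(28) = 5; b(29) = 4; b(30) = 10; b(31) = 12; b(32) = 15; b(33) = 11; b(34) = 0; b(35) = 8; b(36) = 15; b(37) = 24; b(38) = 15; b(39) = 22; b(40) = 5; b(41) = 16.
Since (b(40), b(41)) = (b(0), b(1)) = (5, 16) (two consecutive terms determine the rest), the sequence is periodic with period 40.
The value 15 first appears (with k ≥ 2) at b(10).

10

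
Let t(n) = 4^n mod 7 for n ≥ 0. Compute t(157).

t(0) = 1,  t(1) = 4,  t(2) = 2,  t(3) = 1.
Since t(3) = t(0) = 1, the sequence is periodic with period 3.
(157 - 0) mod 3 = 1, so t(157) = t(1) = 4.

4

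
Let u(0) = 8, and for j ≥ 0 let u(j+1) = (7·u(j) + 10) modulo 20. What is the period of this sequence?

We have u(0) = 8; u(1) = 6; u(2) = 12; u(3) = 14; u(4) = 8.
The sequence repeats with period 4.

4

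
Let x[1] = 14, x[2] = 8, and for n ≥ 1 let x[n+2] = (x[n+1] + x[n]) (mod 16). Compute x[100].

14

We have x[1] = 14, x[2] = 8, x[3] = 6, x[4] = 14, x[5] = 4, x[6] = 2, x[7] = 6, x[8] = 8, x[9] = 14, x[10] = 6, x[11] = 4, x[12] = 10, x[13] = 14, x[14] = 8.
Since (x[13], x[14]) = (x[1], x[2]) = (14, 8) (two consecutive terms determine the rest), the sequence is periodic with period 12.
(100 - 1) mod 12 = 3, so x[100] = x[4] = 14.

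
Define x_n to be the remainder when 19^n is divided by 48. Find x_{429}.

We have x_1 = 19; x_2 = 25; x_3 = 43; x_4 = 1; x_5 = 19.
Since x_5 = x_1 = 19, the sequence is periodic with period 4.
(429 - 1) mod 4 = 0, so x_{429} = x_1 = 19.

19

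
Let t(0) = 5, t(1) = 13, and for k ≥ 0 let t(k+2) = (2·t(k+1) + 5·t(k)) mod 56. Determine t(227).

47

Listing terms: t(0) = 5, t(1) = 13, t(2) = 51, t(3) = 55, t(4) = 29, t(5) = 53, t(6) = 27, t(7) = 39, t(8) = 45, t(9) = 5, t(10) = 11, t(11) = 47, t(12) = 37, t(13) = 29, t(14) = 19, t(15) = 15, t(16) = 13, t(17) = 45, t(18) = 43, t(19) = 31, t(20) = 53, t(21) = 37, t(22) = 3, t(23) = 23, t(24) = 5, t(25) = 13.
Since (t(24), t(25)) = (t(0), t(1)) = (5, 13) (two consecutive terms determine the rest), the sequence is periodic with period 24.
So t(227) = t(0 + ((227-0) mod 24)) = t(11) = 47.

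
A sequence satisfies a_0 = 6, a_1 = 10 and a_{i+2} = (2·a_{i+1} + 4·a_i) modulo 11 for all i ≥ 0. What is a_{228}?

a_0 = 6, a_1 = 10, a_2 = 0, a_3 = 7, a_4 = 3, a_5 = 1, a_6 = 3, a_7 = 10, a_8 = 10, a_9 = 5, a_{10} = 6, a_{11} = 10.
Since (a_{10}, a_{11}) = (a_0, a_1) = (6, 10) (two consecutive terms determine the rest), the sequence is periodic with period 10.
(228 - 0) mod 10 = 8, so a_{228} = a_8 = 10.

10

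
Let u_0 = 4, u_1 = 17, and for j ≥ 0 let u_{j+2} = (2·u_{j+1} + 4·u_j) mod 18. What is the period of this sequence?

Listing terms: u_0 = 4,  u_1 = 17,  u_2 = 14,  u_3 = 6,  u_4 = 14,  u_5 = 16,  u_6 = 16,  u_7 = 6,  u_8 = 4,  u_9 = 14,  u_{10} = 8,  u_{11} = 0,  u_{12} = 14,  u_{13} = 10,  u_{14} = 4,  u_{15} = 12,  u_{16} = 4,  u_{17} = 2,  u_{18} = 2,  u_{19} = 12,  u_{20} = 14,  u_{21} = 4,  u_{22} = 10,  u_{23} = 0,  u_{24} = 4,  u_{25} = 8,  u_{26} = 14,  u_{27} = 6.
Since (u_{26}, u_{27}) = (u_2, u_3) = (14, 6) (two consecutive terms determine the rest), the sequence is eventually periodic: after a pre-period of length 2 it cycles with period 24.

24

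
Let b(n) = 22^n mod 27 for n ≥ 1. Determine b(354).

Listing terms: b(1) = 22; b(2) = 25; b(3) = 10; b(4) = 4; b(5) = 7; b(6) = 19; b(7) = 13; b(8) = 16; b(9) = 1; b(10) = 22.
The sequence repeats with period 9.
(354 - 1) mod 9 = 2, so b(354) = b(3) = 10.

10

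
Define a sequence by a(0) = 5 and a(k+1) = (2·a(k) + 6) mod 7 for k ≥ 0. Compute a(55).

2

Listing terms: a(0) = 5, a(1) = 2, a(2) = 3, a(3) = 5.
Since a(3) = a(0) = 5, the sequence is periodic with period 3.
(55 - 0) mod 3 = 1, so a(55) = a(1) = 2.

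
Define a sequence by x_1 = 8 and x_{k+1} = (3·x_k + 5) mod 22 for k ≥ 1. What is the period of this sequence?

We have x_1 = 8, x_2 = 7, x_3 = 4, x_4 = 17, x_5 = 12, x_6 = 19, x_7 = 18, x_8 = 15, x_9 = 6, x_{10} = 1, x_{11} = 8.
Since x_{11} = x_1 = 8, the sequence is periodic with period 10.

10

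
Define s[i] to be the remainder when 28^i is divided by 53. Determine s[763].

Listing terms: s[1] = 28,  s[2] = 42,  s[3] = 10,  s[4] = 15,  s[5] = 49,  s[6] = 47,  s[7] = 44,  s[8] = 13,  s[9] = 46,  s[10] = 16,  s[11] = 24,  s[12] = 36,  s[13] = 1,  s[14] = 28.
The sequence repeats with period 13.
(763 - 1) mod 13 = 8, so s[763] = s[9] = 46.

46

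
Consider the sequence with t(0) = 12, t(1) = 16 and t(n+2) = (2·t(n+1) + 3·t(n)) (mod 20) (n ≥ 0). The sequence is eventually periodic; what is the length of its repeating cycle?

Listing terms: t(0) = 12; t(1) = 16; t(2) = 8; t(3) = 4; t(4) = 12; t(5) = 16.
Since (t(4), t(5)) = (t(0), t(1)) = (12, 16) (two consecutive terms determine the rest), the sequence is periodic with period 4.

4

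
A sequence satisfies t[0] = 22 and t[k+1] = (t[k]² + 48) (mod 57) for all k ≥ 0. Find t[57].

19

t[0] = 22; t[1] = 19; t[2] = 10; t[3] = 34; t[4] = 7; t[5] = 40; t[6] = 52; t[7] = 16; t[8] = 19.
Since t[8] = t[1] = 19, the sequence is eventually periodic: after a pre-period of length 1 it cycles with period 7.
For k ≥ 1, t[k] depends only on (k - 1) mod 7. (57 - 1) mod 7 = 0, so t[57] = t[1] = 19.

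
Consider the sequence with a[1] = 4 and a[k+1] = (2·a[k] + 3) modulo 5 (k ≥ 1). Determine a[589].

4

We have a[1] = 4; a[2] = 1; a[3] = 0; a[4] = 3; a[5] = 4.
The sequence repeats with period 4.
(589 - 1) mod 4 = 0, so a[589] = a[1] = 4.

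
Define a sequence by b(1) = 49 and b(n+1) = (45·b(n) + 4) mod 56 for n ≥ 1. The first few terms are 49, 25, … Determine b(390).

Computing terms: b(1) = 49, b(2) = 25, b(3) = 9, b(4) = 17, b(5) = 41, b(6) = 1, b(7) = 49.
The sequence repeats with period 6.
(390 - 1) mod 6 = 5, so b(390) = b(6) = 1.

1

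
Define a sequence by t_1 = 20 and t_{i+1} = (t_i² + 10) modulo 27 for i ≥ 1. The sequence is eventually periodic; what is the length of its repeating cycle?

3

We have t_1 = 20,  t_2 = 5,  t_3 = 8,  t_4 = 20.
The sequence repeats with period 3.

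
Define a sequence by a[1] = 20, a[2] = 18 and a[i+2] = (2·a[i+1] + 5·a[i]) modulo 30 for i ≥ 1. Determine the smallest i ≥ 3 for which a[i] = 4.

We have a[1] = 20, a[2] = 18, a[3] = 16, a[4] = 2, a[5] = 24, a[6] = 28, a[7] = 26, a[8] = 12, a[9] = 4, a[10] = 8, a[11] = 6, a[12] = 22, a[13] = 14, a[14] = 18, a[15] = 16.
Since (a[14], a[15]) = (a[2], a[3]) = (18, 16) (two consecutive terms determine the rest), the sequence is eventually periodic: after a pre-period of length 1 it cycles with period 12.
The value 4 first appears (with i ≥ 3) at a[9].

9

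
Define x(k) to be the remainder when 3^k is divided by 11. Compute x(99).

4

Listing terms: x(0) = 1; x(1) = 3; x(2) = 9; x(3) = 5; x(4) = 4; x(5) = 1.
Since x(5) = x(0) = 1, the sequence is periodic with period 5.
So x(99) = x(0 + ((99-0) mod 5)) = x(4) = 4.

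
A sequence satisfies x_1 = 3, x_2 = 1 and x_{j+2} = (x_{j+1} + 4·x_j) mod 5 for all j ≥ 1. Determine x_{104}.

1

Computing terms: x_1 = 3; x_2 = 1; x_3 = 3; x_4 = 2; x_5 = 4; x_6 = 2; x_7 = 3; x_8 = 1.
The sequence repeats with period 6.
So x_{104} = x_{1 + ((104-1) mod 6)} = x_2 = 1.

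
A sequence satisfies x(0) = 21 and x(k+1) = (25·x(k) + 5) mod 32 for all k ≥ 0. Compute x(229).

Computing terms: x(0) = 21, x(1) = 18, x(2) = 7, x(3) = 20, x(4) = 25, x(5) = 22, x(6) = 11, x(7) = 24, x(8) = 29, x(9) = 26, x(10) = 15, x(11) = 28, x(12) = 1, x(13) = 30, x(14) = 19, x(15) = 0, x(16) = 5, x(17) = 2, x(18) = 23, x(19) = 4, x(20) = 9, x(21) = 6, x(22) = 27, x(23) = 8, x(24) = 13, x(25) = 10, x(26) = 31, x(27) = 12, x(28) = 17, x(29) = 14, x(30) = 3, x(31) = 16, x(32) = 21.
The sequence repeats with period 32.
(229 - 0) mod 32 = 5, so x(229) = x(5) = 22.

22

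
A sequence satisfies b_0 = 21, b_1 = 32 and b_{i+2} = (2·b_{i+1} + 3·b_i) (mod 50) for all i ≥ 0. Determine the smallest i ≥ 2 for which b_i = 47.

14

Listing terms: b_0 = 21, b_1 = 32, b_2 = 27, b_3 = 0, b_4 = 31, b_5 = 12, b_6 = 17, b_7 = 20, b_8 = 41, b_9 = 42, b_{10} = 7, b_{11} = 40, b_{12} = 1, b_{13} = 22, b_{14} = 47, b_{15} = 10, b_{16} = 11, b_{17} = 2, b_{18} = 37, b_{19} = 30, b_{20} = 21, b_{21} = 32.
The sequence repeats with period 20.
The value 47 first appears (with i ≥ 2) at b_{14}.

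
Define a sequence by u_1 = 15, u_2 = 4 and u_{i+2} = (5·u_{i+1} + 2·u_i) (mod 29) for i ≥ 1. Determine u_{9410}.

4

u_1 = 15,  u_2 = 4,  u_3 = 21,  u_4 = 26,  u_5 = 27,  u_6 = 13,  u_7 = 3,  u_8 = 12,  u_9 = 8,  u_{10} = 6,  u_{11} = 17,  u_{12} = 10,  u_{13} = 26,  u_{14} = 5,  u_{15} = 19,  u_{16} = 18,  u_{17} = 12,  u_{18} = 9,  u_{19} = 11,  u_{20} = 15,  u_{21} = 10,  u_{22} = 22,  u_{23} = 14,  u_{24} = 27,  u_{25} = 18,  u_{26} = 28,  u_{27} = 2,  u_{28} = 8,  u_{29} = 15,  u_{30} = 4.
The sequence repeats with period 28.
(9410 - 1) mod 28 = 1, so u_{9410} = u_2 = 4.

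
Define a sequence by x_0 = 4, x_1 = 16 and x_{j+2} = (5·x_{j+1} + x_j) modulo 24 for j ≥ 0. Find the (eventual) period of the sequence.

24

We have x_0 = 4; x_1 = 16; x_2 = 12; x_3 = 4; x_4 = 8; x_5 = 20; x_6 = 12; x_7 = 8; x_8 = 4; x_9 = 4; x_{10} = 0; x_{11} = 4; x_{12} = 20; x_{13} = 8; x_{14} = 12; x_{15} = 20; x_{16} = 16; x_{17} = 4; x_{18} = 12; x_{19} = 16; x_{20} = 20; x_{21} = 20; x_{22} = 0; x_{23} = 20; x_{24} = 4; x_{25} = 16.
Since (x_{24}, x_{25}) = (x_0, x_1) = (4, 16) (two consecutive terms determine the rest), the sequence is periodic with period 24.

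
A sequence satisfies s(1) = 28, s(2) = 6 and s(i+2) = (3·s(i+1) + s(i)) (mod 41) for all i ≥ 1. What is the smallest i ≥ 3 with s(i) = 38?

Listing terms: s(1) = 28; s(2) = 6; s(3) = 5; s(4) = 21; s(5) = 27; s(6) = 20; s(7) = 5; s(8) = 35; s(9) = 28; s(10) = 37; s(11) = 16; s(12) = 3; s(13) = 25; s(14) = 37; s(15) = 13; s(16) = 35; s(17) = 36; s(18) = 20; s(19) = 14; s(20) = 21; s(21) = 36; s(22) = 6; s(23) = 13; s(24) = 4; s(25) = 25; s(26) = 38; s(27) = 16; s(28) = 4; s(29) = 28; s(30) = 6.
Since (s(29), s(30)) = (s(1), s(2)) = (28, 6) (two consecutive terms determine the rest), the sequence is periodic with period 28.
The value 38 first appears (with i ≥ 3) at s(26).

26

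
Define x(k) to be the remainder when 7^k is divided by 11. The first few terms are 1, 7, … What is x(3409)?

Computing terms: x(0) = 1, x(1) = 7, x(2) = 5, x(3) = 2, x(4) = 3, x(5) = 10, x(6) = 4, x(7) = 6, x(8) = 9, x(9) = 8, x(10) = 1.
The sequence repeats with period 10.
So x(3409) = x(0 + ((3409-0) mod 10)) = x(9) = 8.

8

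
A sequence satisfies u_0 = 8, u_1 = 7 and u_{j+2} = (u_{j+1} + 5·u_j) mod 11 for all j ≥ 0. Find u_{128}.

Computing terms: u_0 = 8; u_1 = 7; u_2 = 3; u_3 = 5; u_4 = 9; u_5 = 1; u_6 = 2; u_7 = 7; u_8 = 6; u_9 = 8; u_{10} = 5; u_{11} = 1; u_{12} = 4; u_{13} = 9; u_{14} = 7; u_{15} = 8; u_{16} = 10; u_{17} = 6; u_{18} = 1; u_{19} = 9; u_{20} = 3; u_{21} = 4; u_{22} = 8; u_{23} = 6; u_{24} = 2; u_{25} = 10; u_{26} = 9; u_{27} = 4; u_{28} = 5; u_{29} = 3; u_{30} = 6; u_{31} = 10; u_{32} = 7; u_{33} = 2; u_{34} = 4; u_{35} = 3; u_{36} = 1; u_{37} = 5; u_{38} = 10; u_{39} = 2; u_{40} = 8; u_{41} = 7.
Since (u_{40}, u_{41}) = (u_0, u_1) = (8, 7) (two consecutive terms determine the rest), the sequence is periodic with period 40.
(128 - 0) mod 40 = 8, so u_{128} = u_8 = 6.

6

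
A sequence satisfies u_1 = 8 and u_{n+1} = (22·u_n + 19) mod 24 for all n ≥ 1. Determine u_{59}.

9

Computing terms: u_1 = 8, u_2 = 3, u_3 = 13, u_4 = 17, u_5 = 9, u_6 = 1, u_7 = 17.
Since u_7 = u_4 = 17, the sequence is eventually periodic: after a pre-period of length 3 it cycles with period 3.
For n ≥ 4, u_n depends only on (n - 4) mod 3. (59 - 4) mod 3 = 1, so u_{59} = u_5 = 9.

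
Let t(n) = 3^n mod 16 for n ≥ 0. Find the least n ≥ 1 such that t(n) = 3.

t(0) = 1,  t(1) = 3,  t(2) = 9,  t(3) = 11,  t(4) = 1.
The sequence repeats with period 4.
The value 3 first appears (with n ≥ 1) at t(1).

1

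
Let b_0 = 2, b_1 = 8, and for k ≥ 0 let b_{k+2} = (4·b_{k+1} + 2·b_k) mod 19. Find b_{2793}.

8

b_0 = 2; b_1 = 8; b_2 = 17; b_3 = 8; b_4 = 9; b_5 = 14; b_6 = 17; b_7 = 1; b_8 = 0; b_9 = 2; b_{10} = 8.
The sequence repeats with period 9.
So b_{2793} = b_{0 + ((2793-0) mod 9)} = b_3 = 8.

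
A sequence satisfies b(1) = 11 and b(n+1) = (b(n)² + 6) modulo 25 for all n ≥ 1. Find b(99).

20

We have b(1) = 11,  b(2) = 2,  b(3) = 10,  b(4) = 6,  b(5) = 17,  b(6) = 20,  b(7) = 6.
Since b(7) = b(4) = 6, the sequence is eventually periodic: after a pre-period of length 3 it cycles with period 3.
For n ≥ 4, b(n) depends only on (n - 4) mod 3. (99 - 4) mod 3 = 2, so b(99) = b(6) = 20.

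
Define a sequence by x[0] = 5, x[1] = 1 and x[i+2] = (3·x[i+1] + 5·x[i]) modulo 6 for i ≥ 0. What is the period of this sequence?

12

Listing terms: x[0] = 5; x[1] = 1; x[2] = 4; x[3] = 5; x[4] = 5; x[5] = 4; x[6] = 1; x[7] = 5; x[8] = 2; x[9] = 1; x[10] = 1; x[11] = 2; x[12] = 5; x[13] = 1.
Since (x[12], x[13]) = (x[0], x[1]) = (5, 1) (two consecutive terms determine the rest), the sequence is periodic with period 12.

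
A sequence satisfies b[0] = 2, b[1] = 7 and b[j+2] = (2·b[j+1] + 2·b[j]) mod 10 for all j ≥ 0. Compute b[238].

2

Listing terms: b[0] = 2,  b[1] = 7,  b[2] = 8,  b[3] = 0,  b[4] = 6,  b[5] = 2,  b[6] = 6,  b[7] = 6,  b[8] = 4,  b[9] = 0,  b[10] = 8,  b[11] = 6,  b[12] = 8,  b[13] = 8,  b[14] = 2,  b[15] = 0,  b[16] = 4,  b[17] = 8,  b[18] = 4,  b[19] = 4,  b[20] = 6,  b[21] = 0,  b[22] = 2,  b[23] = 4,  b[24] = 2,  b[25] = 2,  b[26] = 8,  b[27] = 0.
Since (b[26], b[27]) = (b[2], b[3]) = (8, 0) (two consecutive terms determine the rest), the sequence is eventually periodic: after a pre-period of length 2 it cycles with period 24.
For j ≥ 2, b[j] depends only on (j - 2) mod 24. (238 - 2) mod 24 = 20, so b[238] = b[22] = 2.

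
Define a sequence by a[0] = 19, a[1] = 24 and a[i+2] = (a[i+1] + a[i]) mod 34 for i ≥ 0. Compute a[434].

a[0] = 19,  a[1] = 24,  a[2] = 9,  a[3] = 33,  a[4] = 8,  a[5] = 7,  a[6] = 15,  a[7] = 22,  a[8] = 3,  a[9] = 25,  a[10] = 28,  a[11] = 19,  a[12] = 13,  a[13] = 32,  a[14] = 11,  a[15] = 9,  a[16] = 20,  a[17] = 29,  a[18] = 15,  a[19] = 10,  a[20] = 25,  a[21] = 1,  a[22] = 26,  a[23] = 27,  a[24] = 19,  a[25] = 12,  a[26] = 31,  a[27] = 9,  a[28] = 6,  a[29] = 15,  a[30] = 21,  a[31] = 2,  a[32] = 23,  a[33] = 25,  a[34] = 14,  a[35] = 5,  a[36] = 19,  a[37] = 24.
Since (a[36], a[37]) = (a[0], a[1]) = (19, 24) (two consecutive terms determine the rest), the sequence is periodic with period 36.
(434 - 0) mod 36 = 2, so a[434] = a[2] = 9.

9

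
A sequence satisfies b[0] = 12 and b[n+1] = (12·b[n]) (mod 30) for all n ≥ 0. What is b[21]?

24

Listing terms: b[0] = 12, b[1] = 24, b[2] = 18, b[3] = 6, b[4] = 12.
The sequence repeats with period 4.
(21 - 0) mod 4 = 1, so b[21] = b[1] = 24.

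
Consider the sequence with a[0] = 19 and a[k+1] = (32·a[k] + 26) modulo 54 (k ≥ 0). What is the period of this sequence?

6

Computing terms: a[0] = 19; a[1] = 40; a[2] = 10; a[3] = 22; a[4] = 28; a[5] = 4; a[6] = 46; a[7] = 40.
Since a[7] = a[1] = 40, the sequence is eventually periodic: after a pre-period of length 1 it cycles with period 6.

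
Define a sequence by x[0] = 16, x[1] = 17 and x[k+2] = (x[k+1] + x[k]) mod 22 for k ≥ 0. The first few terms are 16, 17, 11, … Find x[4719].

12

Computing terms: x[0] = 16,  x[1] = 17,  x[2] = 11,  x[3] = 6,  x[4] = 17,  x[5] = 1,  x[6] = 18,  x[7] = 19,  x[8] = 15,  x[9] = 12,  x[10] = 5,  x[11] = 17,  x[12] = 0,  x[13] = 17,  x[14] = 17,  x[15] = 12,  x[16] = 7,  x[17] = 19,  x[18] = 4,  x[19] = 1,  x[20] = 5,  x[21] = 6,  x[22] = 11,  x[23] = 17,  x[24] = 6,  x[25] = 1,  x[26] = 7,  x[27] = 8,  x[28] = 15,  x[29] = 1,  x[30] = 16,  x[31] = 17.
The sequence repeats with period 30.
So x[4719] = x[0 + ((4719-0) mod 30)] = x[9] = 12.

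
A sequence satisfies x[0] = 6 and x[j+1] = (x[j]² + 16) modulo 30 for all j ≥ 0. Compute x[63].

26

x[0] = 6, x[1] = 22, x[2] = 20, x[3] = 26, x[4] = 2, x[5] = 20.
Since x[5] = x[2] = 20, the sequence is eventually periodic: after a pre-period of length 2 it cycles with period 3.
For j ≥ 2, x[j] depends only on (j - 2) mod 3. (63 - 2) mod 3 = 1, so x[63] = x[3] = 26.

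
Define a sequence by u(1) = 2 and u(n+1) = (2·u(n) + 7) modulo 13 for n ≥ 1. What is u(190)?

12

Computing terms: u(1) = 2, u(2) = 11, u(3) = 3, u(4) = 0, u(5) = 7, u(6) = 8, u(7) = 10, u(8) = 1, u(9) = 9, u(10) = 12, u(11) = 5, u(12) = 4, u(13) = 2.
The sequence repeats with period 12.
(190 - 1) mod 12 = 9, so u(190) = u(10) = 12.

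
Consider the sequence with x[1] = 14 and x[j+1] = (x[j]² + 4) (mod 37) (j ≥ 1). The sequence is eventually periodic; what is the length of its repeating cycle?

x[1] = 14, x[2] = 15, x[3] = 7, x[4] = 16, x[5] = 1, x[6] = 5, x[7] = 29, x[8] = 31, x[9] = 3, x[10] = 13, x[11] = 25, x[12] = 0, x[13] = 4, x[14] = 20, x[15] = 34, x[16] = 13.
Since x[16] = x[10] = 13, the sequence is eventually periodic: after a pre-period of length 9 it cycles with period 6.

6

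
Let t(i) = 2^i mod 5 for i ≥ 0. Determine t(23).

3

t(0) = 1, t(1) = 2, t(2) = 4, t(3) = 3, t(4) = 1.
The sequence repeats with period 4.
(23 - 0) mod 4 = 3, so t(23) = t(3) = 3.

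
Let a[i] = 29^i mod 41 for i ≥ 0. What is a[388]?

23

We have a[0] = 1, a[1] = 29, a[2] = 21, a[3] = 35, a[4] = 31, a[5] = 38, a[6] = 36, a[7] = 19, a[8] = 18, a[9] = 30, a[10] = 9, a[11] = 15, a[12] = 25, a[13] = 28, a[14] = 33, a[15] = 14, a[16] = 37, a[17] = 7, a[18] = 39, a[19] = 24, a[20] = 40, a[21] = 12, a[22] = 20, a[23] = 6, a[24] = 10, a[25] = 3, a[26] = 5, a[27] = 22, a[28] = 23, a[29] = 11, a[30] = 32, a[31] = 26, a[32] = 16, a[33] = 13, a[34] = 8, a[35] = 27, a[36] = 4, a[37] = 34, a[38] = 2, a[39] = 17, a[40] = 1.
The sequence repeats with period 40.
(388 - 0) mod 40 = 28, so a[388] = a[28] = 23.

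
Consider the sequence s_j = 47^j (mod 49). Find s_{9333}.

Computing terms: s_0 = 1, s_1 = 47, s_2 = 4, s_3 = 41, s_4 = 16, s_5 = 17, s_6 = 15, s_7 = 19, s_8 = 11, s_9 = 27, s_{10} = 44, s_{11} = 10, s_{12} = 29, s_{13} = 40, s_{14} = 18, s_{15} = 13, s_{16} = 23, s_{17} = 3, s_{18} = 43, s_{19} = 12, s_{20} = 25, s_{21} = 48, s_{22} = 2, s_{23} = 45, s_{24} = 8, s_{25} = 33, s_{26} = 32, s_{27} = 34, s_{28} = 30, s_{29} = 38, s_{30} = 22, s_{31} = 5, s_{32} = 39, s_{33} = 20, s_{34} = 9, s_{35} = 31, s_{36} = 36, s_{37} = 26, s_{38} = 46, s_{39} = 6, s_{40} = 37, s_{41} = 24, s_{42} = 1.
The sequence repeats with period 42.
So s_{9333} = s_{0 + ((9333-0) mod 42)} = s_9 = 27.

27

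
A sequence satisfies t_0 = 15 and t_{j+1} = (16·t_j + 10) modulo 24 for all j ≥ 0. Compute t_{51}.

18

Computing terms: t_0 = 15, t_1 = 10, t_2 = 2, t_3 = 18, t_4 = 10.
Since t_4 = t_1 = 10, the sequence is eventually periodic: after a pre-period of length 1 it cycles with period 3.
For j ≥ 1, t_j depends only on (j - 1) mod 3. (51 - 1) mod 3 = 2, so t_{51} = t_3 = 18.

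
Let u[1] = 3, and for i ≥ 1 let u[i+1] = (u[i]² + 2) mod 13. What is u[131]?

6

We have u[1] = 3,  u[2] = 11,  u[3] = 6,  u[4] = 12,  u[5] = 3.
The sequence repeats with period 4.
So u[131] = u[1 + ((131-1) mod 4)] = u[3] = 6.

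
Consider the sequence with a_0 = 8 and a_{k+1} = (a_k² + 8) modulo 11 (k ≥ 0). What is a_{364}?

6

Listing terms: a_0 = 8; a_1 = 6; a_2 = 0; a_3 = 8.
The sequence repeats with period 3.
So a_{364} = a_{0 + ((364-0) mod 3)} = a_1 = 6.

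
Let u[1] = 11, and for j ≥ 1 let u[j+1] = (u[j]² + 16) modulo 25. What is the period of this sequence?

3

We have u[1] = 11,  u[2] = 12,  u[3] = 10,  u[4] = 16,  u[5] = 22,  u[6] = 0,  u[7] = 16.
Since u[7] = u[4] = 16, the sequence is eventually periodic: after a pre-period of length 3 it cycles with period 3.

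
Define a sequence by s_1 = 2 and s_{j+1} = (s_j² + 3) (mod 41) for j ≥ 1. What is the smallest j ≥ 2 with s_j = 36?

7

Computing terms: s_1 = 2,  s_2 = 7,  s_3 = 11,  s_4 = 1,  s_5 = 4,  s_6 = 19,  s_7 = 36,  s_8 = 28,  s_9 = 8,  s_{10} = 26,  s_{11} = 23,  s_{12} = 40,  s_{13} = 4.
Since s_{13} = s_5 = 4, the sequence is eventually periodic: after a pre-period of length 4 it cycles with period 8.
The value 36 first appears (with j ≥ 2) at s_7.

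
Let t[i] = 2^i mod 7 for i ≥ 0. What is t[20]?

4

Computing terms: t[0] = 1, t[1] = 2, t[2] = 4, t[3] = 1.
The sequence repeats with period 3.
So t[20] = t[0 + ((20-0) mod 3)] = t[2] = 4.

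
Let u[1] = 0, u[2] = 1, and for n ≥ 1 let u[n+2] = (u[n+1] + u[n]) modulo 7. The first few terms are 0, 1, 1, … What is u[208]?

1

Listing terms: u[1] = 0,  u[2] = 1,  u[3] = 1,  u[4] = 2,  u[5] = 3,  u[6] = 5,  u[7] = 1,  u[8] = 6,  u[9] = 0,  u[10] = 6,  u[11] = 6,  u[12] = 5,  u[13] = 4,  u[14] = 2,  u[15] = 6,  u[16] = 1,  u[17] = 0,  u[18] = 1.
Since (u[17], u[18]) = (u[1], u[2]) = (0, 1) (two consecutive terms determine the rest), the sequence is periodic with period 16.
So u[208] = u[1 + ((208-1) mod 16)] = u[16] = 1.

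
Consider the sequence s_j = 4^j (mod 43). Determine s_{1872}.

We have s_0 = 1, s_1 = 4, s_2 = 16, s_3 = 21, s_4 = 41, s_5 = 35, s_6 = 11, s_7 = 1.
Since s_7 = s_0 = 1, the sequence is periodic with period 7.
(1872 - 0) mod 7 = 3, so s_{1872} = s_3 = 21.

21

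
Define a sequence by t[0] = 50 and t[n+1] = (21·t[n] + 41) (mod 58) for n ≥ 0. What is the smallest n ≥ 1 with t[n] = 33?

Listing terms: t[0] = 50, t[1] = 47, t[2] = 42, t[3] = 53, t[4] = 52, t[5] = 31, t[6] = 54, t[7] = 15, t[8] = 8, t[9] = 35, t[10] = 22, t[11] = 39, t[12] = 48, t[13] = 5, t[14] = 30, t[15] = 33, t[16] = 38, t[17] = 27, t[18] = 28, t[19] = 49, t[20] = 26, t[21] = 7, t[22] = 14, t[23] = 45, t[24] = 0, t[25] = 41, t[26] = 32, t[27] = 17, t[28] = 50.
The sequence repeats with period 28.
The value 33 first appears (with n ≥ 1) at t[15].

15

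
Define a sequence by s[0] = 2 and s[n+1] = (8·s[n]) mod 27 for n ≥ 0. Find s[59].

7

Computing terms: s[0] = 2, s[1] = 16, s[2] = 20, s[3] = 25, s[4] = 11, s[5] = 7, s[6] = 2.
The sequence repeats with period 6.
(59 - 0) mod 6 = 5, so s[59] = s[5] = 7.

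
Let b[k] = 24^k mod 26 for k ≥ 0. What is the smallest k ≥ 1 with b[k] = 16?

We have b[0] = 1; b[1] = 24; b[2] = 4; b[3] = 18; b[4] = 16; b[5] = 20; b[6] = 12; b[7] = 2; b[8] = 22; b[9] = 8; b[10] = 10; b[11] = 6; b[12] = 14; b[13] = 24.
Since b[13] = b[1] = 24, the sequence is eventually periodic: after a pre-period of length 1 it cycles with period 12.
The value 16 first appears (with k ≥ 1) at b[4].

4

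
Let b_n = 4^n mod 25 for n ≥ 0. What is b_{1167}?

We have b_0 = 1,  b_1 = 4,  b_2 = 16,  b_3 = 14,  b_4 = 6,  b_5 = 24,  b_6 = 21,  b_7 = 9,  b_8 = 11,  b_9 = 19,  b_{10} = 1.
The sequence repeats with period 10.
So b_{1167} = b_{0 + ((1167-0) mod 10)} = b_7 = 9.

9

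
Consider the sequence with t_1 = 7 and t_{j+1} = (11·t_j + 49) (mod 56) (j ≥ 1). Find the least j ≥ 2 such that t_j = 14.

t_1 = 7,  t_2 = 14,  t_3 = 35,  t_4 = 42,  t_5 = 7.
Since t_5 = t_1 = 7, the sequence is periodic with period 4.
The value 14 first appears (with j ≥ 2) at t_2.

2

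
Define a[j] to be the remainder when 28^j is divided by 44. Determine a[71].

28

We have a[0] = 1; a[1] = 28; a[2] = 36; a[3] = 40; a[4] = 20; a[5] = 32; a[6] = 16; a[7] = 8; a[8] = 4; a[9] = 24; a[10] = 12; a[11] = 28.
Since a[11] = a[1] = 28, the sequence is eventually periodic: after a pre-period of length 1 it cycles with period 10.
For j ≥ 1, a[j] depends only on (j - 1) mod 10. (71 - 1) mod 10 = 0, so a[71] = a[1] = 28.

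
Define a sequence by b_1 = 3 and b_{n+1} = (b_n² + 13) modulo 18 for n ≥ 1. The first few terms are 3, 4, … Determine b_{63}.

b_1 = 3, b_2 = 4, b_3 = 11, b_4 = 8, b_5 = 5, b_6 = 2, b_7 = 17, b_8 = 14, b_9 = 11.
Since b_9 = b_3 = 11, the sequence is eventually periodic: after a pre-period of length 2 it cycles with period 6.
For n ≥ 3, b_n depends only on (n - 3) mod 6. (63 - 3) mod 6 = 0, so b_{63} = b_3 = 11.

11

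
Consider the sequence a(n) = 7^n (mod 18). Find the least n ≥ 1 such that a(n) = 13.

2

Listing terms: a(0) = 1,  a(1) = 7,  a(2) = 13,  a(3) = 1.
The sequence repeats with period 3.
The value 13 first appears (with n ≥ 1) at a(2).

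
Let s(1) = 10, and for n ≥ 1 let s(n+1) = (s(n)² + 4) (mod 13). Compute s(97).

s(1) = 10; s(2) = 0; s(3) = 4; s(4) = 7; s(5) = 1; s(6) = 5; s(7) = 3; s(8) = 0.
Since s(8) = s(2) = 0, the sequence is eventually periodic: after a pre-period of length 1 it cycles with period 6.
For n ≥ 2, s(n) depends only on (n - 2) mod 6. (97 - 2) mod 6 = 5, so s(97) = s(7) = 3.

3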